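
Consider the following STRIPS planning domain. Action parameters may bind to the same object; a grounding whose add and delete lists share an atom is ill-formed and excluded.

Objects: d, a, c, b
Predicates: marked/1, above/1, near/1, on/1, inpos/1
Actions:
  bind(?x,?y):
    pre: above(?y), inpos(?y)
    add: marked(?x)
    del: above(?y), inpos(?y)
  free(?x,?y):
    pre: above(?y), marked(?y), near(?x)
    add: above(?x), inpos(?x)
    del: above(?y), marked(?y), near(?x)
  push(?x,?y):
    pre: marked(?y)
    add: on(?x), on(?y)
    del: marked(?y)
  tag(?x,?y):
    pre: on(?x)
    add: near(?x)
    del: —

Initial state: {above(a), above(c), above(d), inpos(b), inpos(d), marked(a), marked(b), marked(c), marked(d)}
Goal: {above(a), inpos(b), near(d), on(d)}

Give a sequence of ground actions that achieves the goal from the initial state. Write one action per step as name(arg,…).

1. push(d,d)  →  {above(a), above(c), above(d), inpos(b), inpos(d), marked(a), marked(b), marked(c), on(d)}
2. tag(d,d)  →  {above(a), above(c), above(d), inpos(b), inpos(d), marked(a), marked(b), marked(c), near(d), on(d)}

push(d,d); tag(d,d)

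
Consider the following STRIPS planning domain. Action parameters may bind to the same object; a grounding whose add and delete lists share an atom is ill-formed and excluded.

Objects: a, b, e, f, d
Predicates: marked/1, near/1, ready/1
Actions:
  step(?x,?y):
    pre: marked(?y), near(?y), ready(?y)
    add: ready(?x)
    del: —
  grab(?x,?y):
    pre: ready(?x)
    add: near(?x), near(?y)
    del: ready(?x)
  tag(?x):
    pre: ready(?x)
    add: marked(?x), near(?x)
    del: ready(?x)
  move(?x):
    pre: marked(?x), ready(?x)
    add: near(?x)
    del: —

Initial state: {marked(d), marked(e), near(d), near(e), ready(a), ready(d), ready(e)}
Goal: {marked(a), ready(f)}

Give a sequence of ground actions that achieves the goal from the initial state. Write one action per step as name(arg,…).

1. step(f,e)  →  {marked(d), marked(e), near(d), near(e), ready(a), ready(d), ready(e), ready(f)}
2. tag(a)  →  {marked(a), marked(d), marked(e), near(a), near(d), near(e), ready(d), ready(e), ready(f)}

step(f,e); tag(a)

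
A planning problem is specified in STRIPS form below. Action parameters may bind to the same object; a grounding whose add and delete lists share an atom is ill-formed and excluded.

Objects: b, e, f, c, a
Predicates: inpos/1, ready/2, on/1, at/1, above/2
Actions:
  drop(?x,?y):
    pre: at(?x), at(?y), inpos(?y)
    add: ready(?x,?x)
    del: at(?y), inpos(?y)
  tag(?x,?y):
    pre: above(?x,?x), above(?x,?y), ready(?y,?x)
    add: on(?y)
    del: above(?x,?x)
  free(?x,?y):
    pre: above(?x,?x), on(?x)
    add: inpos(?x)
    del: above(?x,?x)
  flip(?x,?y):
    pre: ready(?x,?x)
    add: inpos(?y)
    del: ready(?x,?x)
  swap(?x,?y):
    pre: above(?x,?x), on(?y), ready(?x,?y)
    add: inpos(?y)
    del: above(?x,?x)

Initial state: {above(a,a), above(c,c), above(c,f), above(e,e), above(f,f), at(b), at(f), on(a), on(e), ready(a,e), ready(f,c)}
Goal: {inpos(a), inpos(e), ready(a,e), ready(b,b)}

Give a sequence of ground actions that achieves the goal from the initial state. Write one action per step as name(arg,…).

1. tag(c,f)  →  {above(a,a), above(c,f), above(e,e), above(f,f), at(b), at(f), on(a), on(e), on(f), ready(a,e), ready(f,c)}
2. free(e,b)  →  {above(a,a), above(c,f), above(f,f), at(b), at(f), inpos(e), on(a), on(e), on(f), ready(a,e), ready(f,c)}
3. free(f,b)  →  {above(a,a), above(c,f), at(b), at(f), inpos(e), inpos(f), on(a), on(e), on(f), ready(a,e), ready(f,c)}
4. drop(b,f)  →  {above(a,a), above(c,f), at(b), inpos(e), on(a), on(e), on(f), ready(a,e), ready(b,b), ready(f,c)}
5. free(a,b)  →  {above(c,f), at(b), inpos(a), inpos(e), on(a), on(e), on(f), ready(a,e), ready(b,b), ready(f,c)}

tag(c,f); free(e,b); free(f,b); drop(b,f); free(a,b)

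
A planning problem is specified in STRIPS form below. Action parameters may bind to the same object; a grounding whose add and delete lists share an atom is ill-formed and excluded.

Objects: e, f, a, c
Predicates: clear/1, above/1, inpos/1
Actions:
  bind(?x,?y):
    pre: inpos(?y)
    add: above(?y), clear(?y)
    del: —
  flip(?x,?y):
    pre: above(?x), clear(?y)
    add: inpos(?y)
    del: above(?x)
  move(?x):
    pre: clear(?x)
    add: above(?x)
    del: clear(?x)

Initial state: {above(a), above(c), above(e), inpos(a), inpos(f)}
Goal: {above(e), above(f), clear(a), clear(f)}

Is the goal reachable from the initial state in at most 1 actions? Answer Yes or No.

1. bind(e,f)  →  {above(a), above(c), above(e), above(f), clear(f), inpos(a), inpos(f)}
2. bind(e,a)  →  {above(a), above(c), above(e), above(f), clear(a), clear(f), inpos(a), inpos(f)}
optimal plan length = 2; 2 > 1

No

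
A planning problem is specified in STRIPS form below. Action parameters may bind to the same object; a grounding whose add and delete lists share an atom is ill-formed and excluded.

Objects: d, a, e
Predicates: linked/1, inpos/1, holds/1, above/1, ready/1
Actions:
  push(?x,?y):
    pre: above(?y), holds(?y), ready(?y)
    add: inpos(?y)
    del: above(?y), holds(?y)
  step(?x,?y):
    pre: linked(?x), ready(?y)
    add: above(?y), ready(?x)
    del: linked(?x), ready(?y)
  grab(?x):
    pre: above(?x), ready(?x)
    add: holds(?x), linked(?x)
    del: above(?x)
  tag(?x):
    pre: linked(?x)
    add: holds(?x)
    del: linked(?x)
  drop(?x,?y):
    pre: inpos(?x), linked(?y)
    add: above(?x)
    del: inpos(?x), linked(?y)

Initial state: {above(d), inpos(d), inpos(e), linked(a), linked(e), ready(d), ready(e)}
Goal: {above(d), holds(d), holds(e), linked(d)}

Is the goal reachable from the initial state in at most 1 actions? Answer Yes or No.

No

1. grab(d)  →  {holds(d), inpos(d), inpos(e), linked(a), linked(d), linked(e), ready(d), ready(e)}
2. step(a,d)  →  {above(d), holds(d), inpos(d), inpos(e), linked(d), linked(e), ready(a), ready(e)}
3. tag(e)  →  {above(d), holds(d), holds(e), inpos(d), inpos(e), linked(d), ready(a), ready(e)}
optimal plan length = 3; 3 > 1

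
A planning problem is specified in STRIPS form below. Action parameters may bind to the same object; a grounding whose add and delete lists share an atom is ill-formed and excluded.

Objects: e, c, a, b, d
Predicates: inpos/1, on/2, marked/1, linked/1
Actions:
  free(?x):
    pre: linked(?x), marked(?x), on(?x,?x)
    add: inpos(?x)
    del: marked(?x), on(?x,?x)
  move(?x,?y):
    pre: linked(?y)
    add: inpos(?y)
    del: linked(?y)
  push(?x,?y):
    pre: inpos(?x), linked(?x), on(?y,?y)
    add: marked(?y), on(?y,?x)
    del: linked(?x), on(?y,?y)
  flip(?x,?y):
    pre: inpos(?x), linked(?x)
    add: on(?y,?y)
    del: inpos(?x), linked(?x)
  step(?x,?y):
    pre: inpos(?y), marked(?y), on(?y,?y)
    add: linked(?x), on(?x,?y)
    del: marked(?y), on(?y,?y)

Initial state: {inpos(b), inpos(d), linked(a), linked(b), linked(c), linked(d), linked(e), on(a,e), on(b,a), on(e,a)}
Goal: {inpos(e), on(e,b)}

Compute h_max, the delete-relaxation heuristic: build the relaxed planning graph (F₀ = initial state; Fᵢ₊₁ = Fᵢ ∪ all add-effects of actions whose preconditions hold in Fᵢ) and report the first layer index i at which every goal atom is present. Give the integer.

2

F0 = init (10 atoms)
F1 = F0 ∪ {inpos(a), inpos(c), inpos(e), on(a,a), on(b,b), on(c,c), on(d,d), on(e,e)}  (18 atoms)
F2 = F1 ∪ {marked(a), marked(b), marked(c), marked(d), marked(e), on(a,b), on(a,c), on(a,d), on(b,c), on(b,d), on(b,e), on(c,a), on(c,b), on(c,d), on(c,e), on(d,a), on(d,b), on(d,c), on(d,e), on(e,b), on(e,c), on(e,d)}  (40 atoms)
goal ⊆ F2  ⇒  h_max = 2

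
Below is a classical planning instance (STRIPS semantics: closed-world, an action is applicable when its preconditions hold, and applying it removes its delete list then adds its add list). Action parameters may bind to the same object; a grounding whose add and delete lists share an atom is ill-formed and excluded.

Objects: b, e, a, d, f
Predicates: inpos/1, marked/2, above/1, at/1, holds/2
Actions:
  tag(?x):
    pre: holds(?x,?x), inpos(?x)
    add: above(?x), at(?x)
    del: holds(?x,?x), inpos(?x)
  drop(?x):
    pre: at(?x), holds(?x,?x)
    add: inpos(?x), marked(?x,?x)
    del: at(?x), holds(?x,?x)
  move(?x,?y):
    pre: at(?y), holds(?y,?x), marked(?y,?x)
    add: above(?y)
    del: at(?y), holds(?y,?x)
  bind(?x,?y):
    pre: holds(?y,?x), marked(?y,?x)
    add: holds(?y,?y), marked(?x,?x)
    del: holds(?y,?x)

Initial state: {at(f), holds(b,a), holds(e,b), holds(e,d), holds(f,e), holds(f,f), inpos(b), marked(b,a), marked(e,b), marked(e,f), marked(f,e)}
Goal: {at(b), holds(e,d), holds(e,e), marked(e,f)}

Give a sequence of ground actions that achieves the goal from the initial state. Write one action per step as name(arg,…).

1. bind(b,e)  →  {at(f), holds(b,a), holds(e,d), holds(e,e), holds(f,e), holds(f,f), inpos(b), marked(b,a), marked(b,b), marked(e,b), marked(e,f), marked(f,e)}
2. bind(a,b)  →  {at(f), holds(b,b), holds(e,d), holds(e,e), holds(f,e), holds(f,f), inpos(b), marked(a,a), marked(b,a), marked(b,b), marked(e,b), marked(e,f), marked(f,e)}
3. tag(b)  →  {above(b), at(b), at(f), holds(e,d), holds(e,e), holds(f,e), holds(f,f), marked(a,a), marked(b,a), marked(b,b), marked(e,b), marked(e,f), marked(f,e)}

bind(b,e); bind(a,b); tag(b)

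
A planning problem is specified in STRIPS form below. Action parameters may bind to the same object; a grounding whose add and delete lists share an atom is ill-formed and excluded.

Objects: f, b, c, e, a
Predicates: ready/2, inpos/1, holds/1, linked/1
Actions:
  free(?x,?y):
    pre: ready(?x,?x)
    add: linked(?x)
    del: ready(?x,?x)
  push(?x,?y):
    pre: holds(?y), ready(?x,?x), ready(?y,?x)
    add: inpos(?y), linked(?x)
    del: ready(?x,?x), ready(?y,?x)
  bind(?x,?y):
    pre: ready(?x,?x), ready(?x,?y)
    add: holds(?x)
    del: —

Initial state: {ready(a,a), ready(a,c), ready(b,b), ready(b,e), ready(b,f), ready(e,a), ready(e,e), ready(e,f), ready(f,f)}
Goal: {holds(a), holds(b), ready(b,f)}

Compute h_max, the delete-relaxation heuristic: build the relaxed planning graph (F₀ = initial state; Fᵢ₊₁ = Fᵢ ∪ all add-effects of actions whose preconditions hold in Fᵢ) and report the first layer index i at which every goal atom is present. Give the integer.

F0 = init (9 atoms)
F1 = F0 ∪ {holds(a), holds(b), holds(e), holds(f), linked(a), linked(b), linked(e), linked(f)}  (17 atoms)
goal ⊆ F1  ⇒  h_max = 1

1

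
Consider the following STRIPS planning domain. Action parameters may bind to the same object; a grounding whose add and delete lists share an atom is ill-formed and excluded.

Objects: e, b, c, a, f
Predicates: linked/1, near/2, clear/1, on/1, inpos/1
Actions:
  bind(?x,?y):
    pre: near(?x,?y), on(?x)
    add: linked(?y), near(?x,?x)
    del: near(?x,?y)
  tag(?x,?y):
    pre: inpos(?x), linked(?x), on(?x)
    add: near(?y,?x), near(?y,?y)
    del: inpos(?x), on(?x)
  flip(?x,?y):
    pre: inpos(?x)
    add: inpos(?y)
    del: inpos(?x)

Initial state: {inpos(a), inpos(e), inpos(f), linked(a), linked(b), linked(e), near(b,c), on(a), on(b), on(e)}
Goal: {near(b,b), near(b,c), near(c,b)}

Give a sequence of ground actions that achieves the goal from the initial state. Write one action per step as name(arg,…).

1. tag(e,b)  →  {inpos(a), inpos(f), linked(a), linked(b), linked(e), near(b,b), near(b,c), near(b,e), on(a), on(b)}
2. flip(a,b)  →  {inpos(b), inpos(f), linked(a), linked(b), linked(e), near(b,b), near(b,c), near(b,e), on(a), on(b)}
3. tag(b,c)  →  {inpos(f), linked(a), linked(b), linked(e), near(b,b), near(b,c), near(b,e), near(c,b), near(c,c), on(a)}

tag(e,b); flip(a,b); tag(b,c)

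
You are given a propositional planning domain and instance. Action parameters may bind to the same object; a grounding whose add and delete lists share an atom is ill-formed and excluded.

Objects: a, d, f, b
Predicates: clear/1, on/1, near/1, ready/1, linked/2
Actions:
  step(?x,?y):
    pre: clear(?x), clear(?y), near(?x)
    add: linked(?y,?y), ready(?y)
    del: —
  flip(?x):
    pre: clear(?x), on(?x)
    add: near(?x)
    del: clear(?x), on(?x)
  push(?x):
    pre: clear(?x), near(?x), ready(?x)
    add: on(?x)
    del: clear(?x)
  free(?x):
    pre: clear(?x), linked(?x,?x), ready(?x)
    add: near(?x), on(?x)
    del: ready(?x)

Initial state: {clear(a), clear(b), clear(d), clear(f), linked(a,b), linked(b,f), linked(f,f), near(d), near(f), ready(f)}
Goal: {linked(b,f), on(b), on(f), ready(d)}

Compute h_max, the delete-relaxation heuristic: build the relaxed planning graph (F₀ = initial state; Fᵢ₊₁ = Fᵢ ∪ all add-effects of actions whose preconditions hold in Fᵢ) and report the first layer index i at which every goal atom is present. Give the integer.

2

F0 = init (10 atoms)
F1 = F0 ∪ {linked(a,a), linked(b,b), linked(d,d), on(f), ready(a), ready(b), ready(d)}  (17 atoms)
F2 = F1 ∪ {near(a), near(b), on(a), on(b), on(d)}  (22 atoms)
goal ⊆ F2  ⇒  h_max = 2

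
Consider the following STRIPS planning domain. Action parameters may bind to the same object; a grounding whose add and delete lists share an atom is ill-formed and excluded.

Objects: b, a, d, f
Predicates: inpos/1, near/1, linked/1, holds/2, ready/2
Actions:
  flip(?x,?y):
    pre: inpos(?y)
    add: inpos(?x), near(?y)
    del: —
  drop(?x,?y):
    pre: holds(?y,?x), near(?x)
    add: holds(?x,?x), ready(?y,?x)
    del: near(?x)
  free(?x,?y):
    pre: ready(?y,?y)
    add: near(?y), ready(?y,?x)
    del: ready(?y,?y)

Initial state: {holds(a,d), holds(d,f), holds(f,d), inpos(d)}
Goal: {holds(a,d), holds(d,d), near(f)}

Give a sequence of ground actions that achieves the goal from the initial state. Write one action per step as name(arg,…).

flip(f,d); flip(b,f); drop(d,a)

1. flip(f,d)  →  {holds(a,d), holds(d,f), holds(f,d), inpos(d), inpos(f), near(d)}
2. flip(b,f)  →  {holds(a,d), holds(d,f), holds(f,d), inpos(b), inpos(d), inpos(f), near(d), near(f)}
3. drop(d,a)  →  {holds(a,d), holds(d,d), holds(d,f), holds(f,d), inpos(b), inpos(d), inpos(f), near(f), ready(a,d)}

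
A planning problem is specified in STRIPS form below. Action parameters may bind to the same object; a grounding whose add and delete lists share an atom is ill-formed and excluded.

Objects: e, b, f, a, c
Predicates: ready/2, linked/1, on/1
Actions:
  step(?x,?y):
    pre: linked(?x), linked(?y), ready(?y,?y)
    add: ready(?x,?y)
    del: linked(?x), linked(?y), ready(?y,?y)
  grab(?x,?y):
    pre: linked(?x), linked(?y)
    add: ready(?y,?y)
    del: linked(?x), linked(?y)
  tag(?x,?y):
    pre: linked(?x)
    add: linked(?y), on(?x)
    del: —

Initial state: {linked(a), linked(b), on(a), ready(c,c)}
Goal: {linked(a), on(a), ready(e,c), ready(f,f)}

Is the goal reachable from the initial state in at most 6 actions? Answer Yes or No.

1. tag(b,e)  →  {linked(a), linked(b), linked(e), on(a), on(b), ready(c,c)}
2. tag(e,f)  →  {linked(a), linked(b), linked(e), linked(f), on(a), on(b), on(e), ready(c,c)}
3. grab(b,f)  →  {linked(a), linked(e), on(a), on(b), on(e), ready(c,c), ready(f,f)}
4. tag(e,c)  →  {linked(a), linked(c), linked(e), on(a), on(b), on(e), ready(c,c), ready(f,f)}
5. step(e,c)  →  {linked(a), on(a), on(b), on(e), ready(e,c), ready(f,f)}
optimal plan length = 5; 5 ≤ 6

Yes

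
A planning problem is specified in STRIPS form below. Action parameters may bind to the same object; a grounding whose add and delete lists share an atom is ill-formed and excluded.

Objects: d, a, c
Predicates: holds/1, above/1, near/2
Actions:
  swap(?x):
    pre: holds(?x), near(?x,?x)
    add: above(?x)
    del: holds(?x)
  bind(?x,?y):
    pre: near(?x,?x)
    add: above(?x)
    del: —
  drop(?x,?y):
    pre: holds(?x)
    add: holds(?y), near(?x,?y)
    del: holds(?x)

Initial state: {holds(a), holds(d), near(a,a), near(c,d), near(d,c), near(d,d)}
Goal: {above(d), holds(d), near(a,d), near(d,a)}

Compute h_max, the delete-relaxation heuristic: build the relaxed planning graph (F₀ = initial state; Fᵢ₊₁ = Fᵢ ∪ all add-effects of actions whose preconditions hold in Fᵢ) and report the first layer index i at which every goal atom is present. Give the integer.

1

F0 = init (6 atoms)
F1 = F0 ∪ {above(a), above(d), holds(c), near(a,c), near(a,d), near(d,a)}  (12 atoms)
goal ⊆ F1  ⇒  h_max = 1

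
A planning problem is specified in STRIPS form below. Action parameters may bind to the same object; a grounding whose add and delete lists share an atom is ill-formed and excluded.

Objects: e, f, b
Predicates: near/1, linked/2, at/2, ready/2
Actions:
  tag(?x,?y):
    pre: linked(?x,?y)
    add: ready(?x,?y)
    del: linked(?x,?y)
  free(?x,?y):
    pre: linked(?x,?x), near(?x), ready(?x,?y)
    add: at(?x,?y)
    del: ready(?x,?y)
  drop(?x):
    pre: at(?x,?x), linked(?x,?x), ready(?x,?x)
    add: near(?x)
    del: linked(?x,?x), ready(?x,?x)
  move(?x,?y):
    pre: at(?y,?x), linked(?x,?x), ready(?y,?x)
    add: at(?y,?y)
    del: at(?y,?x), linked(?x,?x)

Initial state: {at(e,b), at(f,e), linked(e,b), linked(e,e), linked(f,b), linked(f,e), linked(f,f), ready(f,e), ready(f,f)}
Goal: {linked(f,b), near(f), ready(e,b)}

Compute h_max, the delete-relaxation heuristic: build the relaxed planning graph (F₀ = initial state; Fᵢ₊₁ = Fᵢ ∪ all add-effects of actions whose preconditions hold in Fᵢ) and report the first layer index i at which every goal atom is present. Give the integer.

2

F0 = init (9 atoms)
F1 = F0 ∪ {at(f,f), ready(e,b), ready(e,e), ready(f,b)}  (13 atoms)
F2 = F1 ∪ {near(f)}  (14 atoms)
goal ⊆ F2  ⇒  h_max = 2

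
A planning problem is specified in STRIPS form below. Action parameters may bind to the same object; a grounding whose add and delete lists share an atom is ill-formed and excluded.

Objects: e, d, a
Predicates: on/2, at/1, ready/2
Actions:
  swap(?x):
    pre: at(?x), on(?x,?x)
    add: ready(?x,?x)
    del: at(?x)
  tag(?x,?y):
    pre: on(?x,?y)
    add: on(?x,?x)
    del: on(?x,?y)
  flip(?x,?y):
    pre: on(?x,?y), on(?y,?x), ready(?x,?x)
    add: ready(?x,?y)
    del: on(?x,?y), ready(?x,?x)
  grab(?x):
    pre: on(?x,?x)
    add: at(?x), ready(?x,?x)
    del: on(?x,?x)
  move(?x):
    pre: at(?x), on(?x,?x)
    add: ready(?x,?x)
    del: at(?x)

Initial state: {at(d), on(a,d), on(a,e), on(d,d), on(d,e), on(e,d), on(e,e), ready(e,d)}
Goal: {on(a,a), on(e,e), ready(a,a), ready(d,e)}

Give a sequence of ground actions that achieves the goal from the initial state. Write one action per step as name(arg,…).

swap(d); tag(a,e); flip(d,e); grab(a); tag(a,d)

1. swap(d)  →  {on(a,d), on(a,e), on(d,d), on(d,e), on(e,d), on(e,e), ready(d,d), ready(e,d)}
2. tag(a,e)  →  {on(a,a), on(a,d), on(d,d), on(d,e), on(e,d), on(e,e), ready(d,d), ready(e,d)}
3. flip(d,e)  →  {on(a,a), on(a,d), on(d,d), on(e,d), on(e,e), ready(d,e), ready(e,d)}
4. grab(a)  →  {at(a), on(a,d), on(d,d), on(e,d), on(e,e), ready(a,a), ready(d,e), ready(e,d)}
5. tag(a,d)  →  {at(a), on(a,a), on(d,d), on(e,d), on(e,e), ready(a,a), ready(d,e), ready(e,d)}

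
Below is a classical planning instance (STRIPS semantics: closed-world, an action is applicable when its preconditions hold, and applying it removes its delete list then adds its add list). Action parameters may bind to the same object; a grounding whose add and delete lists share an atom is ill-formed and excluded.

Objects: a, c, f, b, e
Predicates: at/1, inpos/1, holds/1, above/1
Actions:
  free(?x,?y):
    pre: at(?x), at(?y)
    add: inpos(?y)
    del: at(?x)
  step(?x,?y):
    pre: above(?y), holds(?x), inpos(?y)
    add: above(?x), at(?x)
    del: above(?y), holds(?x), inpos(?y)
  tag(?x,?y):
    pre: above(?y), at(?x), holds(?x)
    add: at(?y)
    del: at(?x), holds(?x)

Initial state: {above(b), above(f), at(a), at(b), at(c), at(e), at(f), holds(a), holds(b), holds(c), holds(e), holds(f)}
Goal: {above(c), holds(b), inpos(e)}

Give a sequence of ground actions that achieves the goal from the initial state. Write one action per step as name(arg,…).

1. free(a,f)  →  {above(b), above(f), at(b), at(c), at(e), at(f), holds(a), holds(b), holds(c), holds(e), holds(f), inpos(f)}
2. free(c,e)  →  {above(b), above(f), at(b), at(e), at(f), holds(a), holds(b), holds(c), holds(e), holds(f), inpos(e), inpos(f)}
3. step(c,f)  →  {above(b), above(c), at(b), at(c), at(e), at(f), holds(a), holds(b), holds(e), holds(f), inpos(e)}

free(a,f); free(c,e); step(c,f)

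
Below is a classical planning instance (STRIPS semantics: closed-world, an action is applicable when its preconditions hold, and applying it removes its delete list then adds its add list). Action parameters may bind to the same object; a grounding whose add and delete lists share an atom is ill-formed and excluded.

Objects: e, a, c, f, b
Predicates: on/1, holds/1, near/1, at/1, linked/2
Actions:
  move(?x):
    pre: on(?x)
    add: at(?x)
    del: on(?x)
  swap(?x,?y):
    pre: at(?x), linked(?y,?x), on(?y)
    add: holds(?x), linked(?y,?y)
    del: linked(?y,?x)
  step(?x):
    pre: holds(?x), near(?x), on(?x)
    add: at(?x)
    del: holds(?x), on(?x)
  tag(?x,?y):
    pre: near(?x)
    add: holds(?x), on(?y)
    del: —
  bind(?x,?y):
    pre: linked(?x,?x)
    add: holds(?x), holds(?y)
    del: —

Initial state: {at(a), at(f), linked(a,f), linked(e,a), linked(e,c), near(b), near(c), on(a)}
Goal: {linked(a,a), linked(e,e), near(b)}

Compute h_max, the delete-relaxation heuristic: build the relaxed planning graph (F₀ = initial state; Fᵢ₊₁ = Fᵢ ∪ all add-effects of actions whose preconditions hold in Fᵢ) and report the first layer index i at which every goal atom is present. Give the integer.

2

F0 = init (8 atoms)
F1 = F0 ∪ {holds(b), holds(c), holds(f), linked(a,a), on(b), on(c), on(e), on(f)}  (16 atoms)
F2 = F1 ∪ {at(b), at(c), at(e), holds(a), holds(e), linked(e,e)}  (22 atoms)
goal ⊆ F2  ⇒  h_max = 2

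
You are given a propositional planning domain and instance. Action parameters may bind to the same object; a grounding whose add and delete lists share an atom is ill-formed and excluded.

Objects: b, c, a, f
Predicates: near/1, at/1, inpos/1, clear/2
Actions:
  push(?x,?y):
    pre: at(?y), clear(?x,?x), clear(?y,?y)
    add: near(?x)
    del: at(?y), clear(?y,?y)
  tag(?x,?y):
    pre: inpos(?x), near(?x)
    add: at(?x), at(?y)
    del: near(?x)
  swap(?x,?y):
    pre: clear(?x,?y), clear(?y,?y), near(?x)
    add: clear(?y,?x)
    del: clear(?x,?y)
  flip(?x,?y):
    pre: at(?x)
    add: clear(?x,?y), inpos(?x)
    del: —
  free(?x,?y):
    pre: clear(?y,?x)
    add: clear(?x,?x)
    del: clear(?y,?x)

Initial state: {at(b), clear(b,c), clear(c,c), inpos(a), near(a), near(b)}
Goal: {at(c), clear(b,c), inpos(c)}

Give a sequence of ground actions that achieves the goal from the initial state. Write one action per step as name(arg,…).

1. tag(a,c)  →  {at(a), at(b), at(c), clear(b,c), clear(c,c), inpos(a), near(b)}
2. flip(c,b)  →  {at(a), at(b), at(c), clear(b,c), clear(c,b), clear(c,c), inpos(a), inpos(c), near(b)}

tag(a,c); flip(c,b)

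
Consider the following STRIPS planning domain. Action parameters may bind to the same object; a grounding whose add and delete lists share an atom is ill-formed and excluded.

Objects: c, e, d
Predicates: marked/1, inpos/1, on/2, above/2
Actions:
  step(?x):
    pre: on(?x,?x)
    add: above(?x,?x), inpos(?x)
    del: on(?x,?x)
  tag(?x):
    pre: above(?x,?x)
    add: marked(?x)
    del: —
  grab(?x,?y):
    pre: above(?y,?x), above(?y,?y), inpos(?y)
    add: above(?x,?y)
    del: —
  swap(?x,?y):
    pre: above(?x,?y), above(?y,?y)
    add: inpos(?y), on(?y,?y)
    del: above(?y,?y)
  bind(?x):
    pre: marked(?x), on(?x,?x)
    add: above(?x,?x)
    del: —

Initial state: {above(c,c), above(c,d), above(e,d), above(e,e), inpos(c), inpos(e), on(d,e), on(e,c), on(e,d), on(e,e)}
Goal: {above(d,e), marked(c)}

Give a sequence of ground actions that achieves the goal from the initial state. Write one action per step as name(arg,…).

1. tag(c)  →  {above(c,c), above(c,d), above(e,d), above(e,e), inpos(c), inpos(e), marked(c), on(d,e), on(e,c), on(e,d), on(e,e)}
2. grab(d,e)  →  {above(c,c), above(c,d), above(d,e), above(e,d), above(e,e), inpos(c), inpos(e), marked(c), on(d,e), on(e,c), on(e,d), on(e,e)}

tag(c); grab(d,e)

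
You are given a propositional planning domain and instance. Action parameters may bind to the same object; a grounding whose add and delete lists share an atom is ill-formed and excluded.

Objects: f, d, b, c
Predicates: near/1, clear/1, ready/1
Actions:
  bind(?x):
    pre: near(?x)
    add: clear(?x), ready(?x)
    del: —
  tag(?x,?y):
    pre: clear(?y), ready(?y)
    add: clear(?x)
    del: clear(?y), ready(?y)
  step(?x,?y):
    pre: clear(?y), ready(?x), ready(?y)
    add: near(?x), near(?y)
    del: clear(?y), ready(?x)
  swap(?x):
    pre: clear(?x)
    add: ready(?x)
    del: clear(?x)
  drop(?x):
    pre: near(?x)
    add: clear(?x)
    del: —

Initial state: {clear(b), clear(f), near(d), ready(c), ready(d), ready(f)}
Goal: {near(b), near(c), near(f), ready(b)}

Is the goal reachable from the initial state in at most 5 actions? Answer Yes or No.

Yes

1. swap(b)  →  {clear(f), near(d), ready(b), ready(c), ready(d), ready(f)}
2. step(b,f)  →  {near(b), near(d), near(f), ready(c), ready(d), ready(f)}
3. bind(b)  →  {clear(b), near(b), near(d), near(f), ready(b), ready(c), ready(d), ready(f)}
4. step(c,b)  →  {near(b), near(c), near(d), near(f), ready(b), ready(d), ready(f)}
optimal plan length = 4; 4 ≤ 5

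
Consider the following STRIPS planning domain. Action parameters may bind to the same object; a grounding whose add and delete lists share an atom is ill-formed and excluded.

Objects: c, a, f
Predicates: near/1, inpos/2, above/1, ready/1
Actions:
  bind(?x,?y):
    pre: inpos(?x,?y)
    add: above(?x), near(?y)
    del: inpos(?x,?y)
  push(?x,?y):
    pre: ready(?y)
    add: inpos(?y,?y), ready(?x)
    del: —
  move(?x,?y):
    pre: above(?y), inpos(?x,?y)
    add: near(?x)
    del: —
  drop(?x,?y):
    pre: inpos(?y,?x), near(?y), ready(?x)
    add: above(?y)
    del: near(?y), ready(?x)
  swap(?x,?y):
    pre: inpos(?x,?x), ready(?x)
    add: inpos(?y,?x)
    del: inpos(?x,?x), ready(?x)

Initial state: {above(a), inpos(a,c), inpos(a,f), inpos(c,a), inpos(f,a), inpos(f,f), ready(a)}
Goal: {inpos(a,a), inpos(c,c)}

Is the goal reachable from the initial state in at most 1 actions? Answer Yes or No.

No

1. push(c,a)  →  {above(a), inpos(a,a), inpos(a,c), inpos(a,f), inpos(c,a), inpos(f,a), inpos(f,f), ready(a), ready(c)}
2. push(c,c)  →  {above(a), inpos(a,a), inpos(a,c), inpos(a,f), inpos(c,a), inpos(c,c), inpos(f,a), inpos(f,f), ready(a), ready(c)}
optimal plan length = 2; 2 > 1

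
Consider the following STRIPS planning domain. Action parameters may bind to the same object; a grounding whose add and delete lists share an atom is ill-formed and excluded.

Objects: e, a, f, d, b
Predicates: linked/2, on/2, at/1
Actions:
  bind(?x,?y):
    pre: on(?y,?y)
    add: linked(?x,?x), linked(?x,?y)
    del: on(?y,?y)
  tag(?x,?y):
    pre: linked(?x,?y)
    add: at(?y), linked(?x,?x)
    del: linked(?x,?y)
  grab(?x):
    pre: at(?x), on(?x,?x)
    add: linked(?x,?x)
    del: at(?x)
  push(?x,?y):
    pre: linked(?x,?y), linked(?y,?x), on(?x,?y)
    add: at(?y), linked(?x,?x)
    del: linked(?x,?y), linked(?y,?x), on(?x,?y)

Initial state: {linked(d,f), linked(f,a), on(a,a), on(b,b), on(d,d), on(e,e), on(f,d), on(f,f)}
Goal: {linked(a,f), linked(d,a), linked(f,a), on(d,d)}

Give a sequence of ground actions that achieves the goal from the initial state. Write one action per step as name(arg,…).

bind(a,f); bind(d,a)

1. bind(a,f)  →  {linked(a,a), linked(a,f), linked(d,f), linked(f,a), on(a,a), on(b,b), on(d,d), on(e,e), on(f,d)}
2. bind(d,a)  →  {linked(a,a), linked(a,f), linked(d,a), linked(d,d), linked(d,f), linked(f,a), on(b,b), on(d,d), on(e,e), on(f,d)}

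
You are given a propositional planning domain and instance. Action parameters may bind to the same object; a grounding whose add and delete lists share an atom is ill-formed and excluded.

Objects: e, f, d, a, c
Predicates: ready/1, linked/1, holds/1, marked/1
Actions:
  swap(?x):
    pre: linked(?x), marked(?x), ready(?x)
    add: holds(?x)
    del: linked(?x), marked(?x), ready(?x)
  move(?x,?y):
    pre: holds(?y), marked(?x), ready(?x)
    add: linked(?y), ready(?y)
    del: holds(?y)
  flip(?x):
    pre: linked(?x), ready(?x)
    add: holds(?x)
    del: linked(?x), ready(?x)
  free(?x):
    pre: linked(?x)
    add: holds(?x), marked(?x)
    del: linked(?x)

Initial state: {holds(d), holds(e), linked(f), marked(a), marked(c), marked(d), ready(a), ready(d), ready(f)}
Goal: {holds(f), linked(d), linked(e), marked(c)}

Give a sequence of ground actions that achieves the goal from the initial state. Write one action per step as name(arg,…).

move(d,e); move(d,d); flip(f)

1. move(d,e)  →  {holds(d), linked(e), linked(f), marked(a), marked(c), marked(d), ready(a), ready(d), ready(e), ready(f)}
2. move(d,d)  →  {linked(d), linked(e), linked(f), marked(a), marked(c), marked(d), ready(a), ready(d), ready(e), ready(f)}
3. flip(f)  →  {holds(f), linked(d), linked(e), marked(a), marked(c), marked(d), ready(a), ready(d), ready(e)}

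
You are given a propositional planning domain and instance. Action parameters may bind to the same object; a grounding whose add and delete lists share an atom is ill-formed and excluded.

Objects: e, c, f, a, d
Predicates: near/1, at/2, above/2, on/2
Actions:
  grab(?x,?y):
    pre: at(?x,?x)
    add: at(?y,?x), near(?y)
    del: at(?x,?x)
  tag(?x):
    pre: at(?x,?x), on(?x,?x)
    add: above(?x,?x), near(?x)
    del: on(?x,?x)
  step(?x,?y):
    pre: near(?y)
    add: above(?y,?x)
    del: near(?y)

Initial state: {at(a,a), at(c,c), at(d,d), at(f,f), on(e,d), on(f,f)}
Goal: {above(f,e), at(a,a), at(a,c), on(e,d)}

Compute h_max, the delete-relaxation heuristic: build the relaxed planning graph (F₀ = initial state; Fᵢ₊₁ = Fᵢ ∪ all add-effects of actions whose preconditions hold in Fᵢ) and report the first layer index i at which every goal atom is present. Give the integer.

F0 = init (6 atoms)
F1 = F0 ∪ {above(f,f), at(a,c), at(a,d), at(a,f), at(c,a), at(c,d), at(c,f), at(d,a), at(d,c), at(d,f), at(e,a), at(e,c), at(e,d), at(e,f), at(f,a), at(f,c), at(f,d), near(a), near(c), near(d), near(e), near(f)}  (28 atoms)
F2 = F1 ∪ {above(a,a), above(a,c), above(a,d), above(a,e), above(a,f), above(c,a), above(c,c), above(c,d), above(c,e), above(c,f), above(d,a), above(d,c), above(d,d), above(d,e), above(d,f), above(e,a), above(e,c), above(e,d), above(e,e), above(e,f), above(f,a), above(f,c), above(f,d), above(f,e)}  (52 atoms)
goal ⊆ F2  ⇒  h_max = 2

2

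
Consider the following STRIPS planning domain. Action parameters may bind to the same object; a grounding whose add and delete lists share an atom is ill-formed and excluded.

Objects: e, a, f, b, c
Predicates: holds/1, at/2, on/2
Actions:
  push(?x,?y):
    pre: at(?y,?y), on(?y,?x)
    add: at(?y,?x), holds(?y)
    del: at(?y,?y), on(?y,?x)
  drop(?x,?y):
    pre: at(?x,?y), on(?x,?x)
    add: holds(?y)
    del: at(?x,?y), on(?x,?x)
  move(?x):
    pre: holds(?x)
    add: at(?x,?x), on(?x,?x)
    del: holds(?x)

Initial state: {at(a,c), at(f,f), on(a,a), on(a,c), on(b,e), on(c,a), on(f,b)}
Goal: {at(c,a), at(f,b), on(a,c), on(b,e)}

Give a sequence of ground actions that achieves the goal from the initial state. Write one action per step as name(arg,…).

push(b,f); drop(a,c); move(c); push(a,c)

1. push(b,f)  →  {at(a,c), at(f,b), holds(f), on(a,a), on(a,c), on(b,e), on(c,a)}
2. drop(a,c)  →  {at(f,b), holds(c), holds(f), on(a,c), on(b,e), on(c,a)}
3. move(c)  →  {at(c,c), at(f,b), holds(f), on(a,c), on(b,e), on(c,a), on(c,c)}
4. push(a,c)  →  {at(c,a), at(f,b), holds(c), holds(f), on(a,c), on(b,e), on(c,c)}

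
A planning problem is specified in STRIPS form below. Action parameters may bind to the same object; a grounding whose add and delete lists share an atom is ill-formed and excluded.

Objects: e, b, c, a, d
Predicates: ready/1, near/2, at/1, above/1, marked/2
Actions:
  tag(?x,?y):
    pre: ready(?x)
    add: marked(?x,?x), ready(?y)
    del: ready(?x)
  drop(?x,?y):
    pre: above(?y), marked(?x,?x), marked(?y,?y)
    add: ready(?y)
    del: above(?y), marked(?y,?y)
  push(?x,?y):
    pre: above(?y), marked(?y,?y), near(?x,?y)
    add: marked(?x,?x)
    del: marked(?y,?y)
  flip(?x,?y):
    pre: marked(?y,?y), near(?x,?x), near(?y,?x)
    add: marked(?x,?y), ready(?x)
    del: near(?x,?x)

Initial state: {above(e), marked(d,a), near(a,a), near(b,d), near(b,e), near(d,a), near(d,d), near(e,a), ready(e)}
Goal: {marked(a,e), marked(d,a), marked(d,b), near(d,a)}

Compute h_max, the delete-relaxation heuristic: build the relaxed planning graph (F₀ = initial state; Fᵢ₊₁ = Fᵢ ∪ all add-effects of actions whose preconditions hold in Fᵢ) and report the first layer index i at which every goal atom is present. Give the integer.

3

F0 = init (9 atoms)
F1 = F0 ∪ {marked(e,e), ready(a), ready(b), ready(c), ready(d)}  (14 atoms)
F2 = F1 ∪ {marked(a,a), marked(a,e), marked(b,b), marked(c,c), marked(d,d)}  (19 atoms)
F3 = F2 ∪ {marked(a,d), marked(d,b)}  (21 atoms)
goal ⊆ F3  ⇒  h_max = 3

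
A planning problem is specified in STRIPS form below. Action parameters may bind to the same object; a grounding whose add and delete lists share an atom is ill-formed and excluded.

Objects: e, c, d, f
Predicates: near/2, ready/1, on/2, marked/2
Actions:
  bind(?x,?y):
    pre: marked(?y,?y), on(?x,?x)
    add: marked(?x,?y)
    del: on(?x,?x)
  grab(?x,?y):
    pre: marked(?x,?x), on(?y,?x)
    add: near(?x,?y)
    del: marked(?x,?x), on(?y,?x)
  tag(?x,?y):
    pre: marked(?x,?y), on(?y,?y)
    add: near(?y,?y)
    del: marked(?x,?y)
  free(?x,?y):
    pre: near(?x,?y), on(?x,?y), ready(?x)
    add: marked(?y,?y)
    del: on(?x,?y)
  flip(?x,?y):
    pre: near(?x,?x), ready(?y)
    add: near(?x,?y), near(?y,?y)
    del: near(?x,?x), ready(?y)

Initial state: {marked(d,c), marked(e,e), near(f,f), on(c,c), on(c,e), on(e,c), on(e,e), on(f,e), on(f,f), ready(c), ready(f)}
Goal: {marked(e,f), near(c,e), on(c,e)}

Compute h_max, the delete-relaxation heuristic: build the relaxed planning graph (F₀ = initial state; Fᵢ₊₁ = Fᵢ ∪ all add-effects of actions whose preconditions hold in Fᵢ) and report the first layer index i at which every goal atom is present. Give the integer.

F0 = init (11 atoms)
F1 = F0 ∪ {marked(c,e), marked(f,e), marked(f,f), near(c,c), near(e,c), near(e,e), near(e,f), near(f,c)}  (19 atoms)
F2 = F1 ∪ {marked(c,c), marked(c,f), marked(e,f), near(c,f)}  (23 atoms)
F3 = F2 ∪ {marked(e,c), marked(f,c), near(c,e)}  (26 atoms)
goal ⊆ F3  ⇒  h_max = 3

3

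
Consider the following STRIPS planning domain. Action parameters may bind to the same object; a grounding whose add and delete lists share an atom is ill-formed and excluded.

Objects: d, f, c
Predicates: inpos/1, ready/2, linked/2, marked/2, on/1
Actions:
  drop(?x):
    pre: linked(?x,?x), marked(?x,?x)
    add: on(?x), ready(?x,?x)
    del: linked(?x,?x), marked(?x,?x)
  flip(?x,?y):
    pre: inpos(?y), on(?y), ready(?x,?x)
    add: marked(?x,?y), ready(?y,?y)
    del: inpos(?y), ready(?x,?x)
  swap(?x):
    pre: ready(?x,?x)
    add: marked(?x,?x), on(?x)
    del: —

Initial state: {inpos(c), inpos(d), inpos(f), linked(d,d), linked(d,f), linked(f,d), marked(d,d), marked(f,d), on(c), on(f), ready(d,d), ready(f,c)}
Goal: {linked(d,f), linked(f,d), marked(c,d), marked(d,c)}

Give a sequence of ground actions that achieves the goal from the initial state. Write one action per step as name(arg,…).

drop(d); flip(d,c); flip(c,d)

1. drop(d)  →  {inpos(c), inpos(d), inpos(f), linked(d,f), linked(f,d), marked(f,d), on(c), on(d), on(f), ready(d,d), ready(f,c)}
2. flip(d,c)  →  {inpos(d), inpos(f), linked(d,f), linked(f,d), marked(d,c), marked(f,d), on(c), on(d), on(f), ready(c,c), ready(f,c)}
3. flip(c,d)  →  {inpos(f), linked(d,f), linked(f,d), marked(c,d), marked(d,c), marked(f,d), on(c), on(d), on(f), ready(d,d), ready(f,c)}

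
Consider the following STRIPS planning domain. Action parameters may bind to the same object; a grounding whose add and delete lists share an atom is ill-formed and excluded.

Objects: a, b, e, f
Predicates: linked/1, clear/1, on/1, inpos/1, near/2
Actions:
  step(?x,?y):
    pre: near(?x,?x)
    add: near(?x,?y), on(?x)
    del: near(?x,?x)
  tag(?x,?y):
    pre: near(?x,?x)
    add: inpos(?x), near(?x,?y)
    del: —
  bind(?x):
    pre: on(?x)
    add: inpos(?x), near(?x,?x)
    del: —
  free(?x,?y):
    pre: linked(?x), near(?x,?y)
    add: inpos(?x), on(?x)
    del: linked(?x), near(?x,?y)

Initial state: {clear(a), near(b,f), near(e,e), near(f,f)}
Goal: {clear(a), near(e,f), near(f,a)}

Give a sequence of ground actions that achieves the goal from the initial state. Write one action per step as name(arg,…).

1. step(e,f)  →  {clear(a), near(b,f), near(e,f), near(f,f), on(e)}
2. step(f,a)  →  {clear(a), near(b,f), near(e,f), near(f,a), on(e), on(f)}

step(e,f); step(f,a)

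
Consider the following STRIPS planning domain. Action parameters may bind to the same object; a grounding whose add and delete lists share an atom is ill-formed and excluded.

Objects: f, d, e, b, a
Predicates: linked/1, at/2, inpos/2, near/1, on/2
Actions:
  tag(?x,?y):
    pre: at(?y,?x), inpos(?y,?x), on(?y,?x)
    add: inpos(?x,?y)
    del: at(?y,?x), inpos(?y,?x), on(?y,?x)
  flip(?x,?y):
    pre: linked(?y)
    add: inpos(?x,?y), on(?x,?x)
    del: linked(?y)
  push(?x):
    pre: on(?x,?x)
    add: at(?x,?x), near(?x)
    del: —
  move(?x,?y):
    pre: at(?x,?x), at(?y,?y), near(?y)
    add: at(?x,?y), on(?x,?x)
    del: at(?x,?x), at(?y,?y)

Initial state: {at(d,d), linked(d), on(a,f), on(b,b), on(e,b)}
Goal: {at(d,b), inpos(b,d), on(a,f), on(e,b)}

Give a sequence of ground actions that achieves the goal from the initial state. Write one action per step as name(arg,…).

1. flip(b,d)  →  {at(d,d), inpos(b,d), on(a,f), on(b,b), on(e,b)}
2. push(b)  →  {at(b,b), at(d,d), inpos(b,d), near(b), on(a,f), on(b,b), on(e,b)}
3. move(d,b)  →  {at(d,b), inpos(b,d), near(b), on(a,f), on(b,b), on(d,d), on(e,b)}

flip(b,d); push(b); move(d,b)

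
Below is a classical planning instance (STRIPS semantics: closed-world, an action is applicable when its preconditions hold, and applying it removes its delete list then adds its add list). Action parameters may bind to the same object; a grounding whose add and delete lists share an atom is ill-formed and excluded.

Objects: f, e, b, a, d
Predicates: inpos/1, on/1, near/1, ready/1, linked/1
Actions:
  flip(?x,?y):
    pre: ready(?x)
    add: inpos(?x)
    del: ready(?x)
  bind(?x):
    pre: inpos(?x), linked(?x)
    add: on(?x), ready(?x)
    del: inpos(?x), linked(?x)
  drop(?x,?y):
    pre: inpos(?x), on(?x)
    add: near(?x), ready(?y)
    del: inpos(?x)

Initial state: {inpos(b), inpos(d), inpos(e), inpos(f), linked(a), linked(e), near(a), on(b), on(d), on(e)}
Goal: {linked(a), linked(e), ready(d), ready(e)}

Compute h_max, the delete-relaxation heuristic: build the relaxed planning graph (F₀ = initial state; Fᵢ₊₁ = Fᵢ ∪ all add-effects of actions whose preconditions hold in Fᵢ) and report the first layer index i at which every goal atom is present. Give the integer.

F0 = init (10 atoms)
F1 = F0 ∪ {near(b), near(d), near(e), ready(a), ready(b), ready(d), ready(e), ready(f)}  (18 atoms)
goal ⊆ F1  ⇒  h_max = 1

1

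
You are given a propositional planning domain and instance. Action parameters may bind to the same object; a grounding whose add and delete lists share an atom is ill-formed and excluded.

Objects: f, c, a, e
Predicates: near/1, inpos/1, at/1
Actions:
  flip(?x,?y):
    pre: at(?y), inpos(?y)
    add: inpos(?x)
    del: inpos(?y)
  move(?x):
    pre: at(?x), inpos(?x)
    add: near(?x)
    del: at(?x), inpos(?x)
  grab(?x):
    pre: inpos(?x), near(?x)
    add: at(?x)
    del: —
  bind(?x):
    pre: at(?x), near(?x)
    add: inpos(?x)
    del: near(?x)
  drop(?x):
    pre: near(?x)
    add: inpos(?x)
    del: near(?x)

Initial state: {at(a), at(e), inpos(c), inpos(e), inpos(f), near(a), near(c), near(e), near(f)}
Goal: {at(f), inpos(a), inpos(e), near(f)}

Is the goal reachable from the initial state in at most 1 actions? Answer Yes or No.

No

1. grab(f)  →  {at(a), at(e), at(f), inpos(c), inpos(e), inpos(f), near(a), near(c), near(e), near(f)}
2. flip(a,f)  →  {at(a), at(e), at(f), inpos(a), inpos(c), inpos(e), near(a), near(c), near(e), near(f)}
optimal plan length = 2; 2 > 1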